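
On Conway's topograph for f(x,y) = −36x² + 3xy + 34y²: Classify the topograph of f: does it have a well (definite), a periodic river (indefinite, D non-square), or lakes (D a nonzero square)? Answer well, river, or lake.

D = b²−4ac = 3² − 4·(-36)·34 = 4905
D > 0 non-square ⇒ indefinite ⇒ periodic river

river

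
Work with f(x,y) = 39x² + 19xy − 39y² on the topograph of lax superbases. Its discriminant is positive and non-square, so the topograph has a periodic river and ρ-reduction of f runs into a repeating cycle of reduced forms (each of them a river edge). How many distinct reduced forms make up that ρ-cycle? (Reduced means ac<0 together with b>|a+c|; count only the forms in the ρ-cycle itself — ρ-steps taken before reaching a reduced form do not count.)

D = 6445, ⌊√D⌋ = 80
river: ρ → (-39,59,19)
river: ρ → (19,55,-45)
river: ρ → (-45,35,29)
river: ρ → (29,23,-51)
river: ρ → (-51,79,1)
river: ρ → (1,79,-51)
river: ρ → (-51,23,29)
river: ρ → (29,35,-45)
river: ρ → (-45,55,19)
river: ρ → (19,59,-39)
river: ρ → (-39,19,39)
river: ρ → (39,59,-19)
river: ρ → (-19,55,45)
river: ρ → (45,35,-29)
river: ρ → (-29,23,51)
river: ρ → (51,79,-1)
river: ρ → (-1,79,51)
river: ρ → (51,23,-29)
river: ρ → (-29,35,45)
river: ρ → (45,55,-19)
river: ρ → (-19,59,39)
river: ρ → (39,19,-39)
ρ-cycle length = 22 (tail of 0 descent steps not counted)

22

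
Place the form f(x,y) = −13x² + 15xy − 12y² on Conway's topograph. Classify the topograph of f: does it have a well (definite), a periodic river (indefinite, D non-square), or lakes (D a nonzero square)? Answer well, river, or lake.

D = b²−4ac = 15² − 4·(-13)·(-12) = -399
D < 0 ⇒ definite ⇒ every region one sign ⇒ single well

well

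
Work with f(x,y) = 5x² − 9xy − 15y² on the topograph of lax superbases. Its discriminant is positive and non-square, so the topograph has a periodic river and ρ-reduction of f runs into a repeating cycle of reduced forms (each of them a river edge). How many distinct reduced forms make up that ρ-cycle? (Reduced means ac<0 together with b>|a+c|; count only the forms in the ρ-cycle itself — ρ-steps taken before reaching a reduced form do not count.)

D = 381, ⌊√D⌋ = 19
descent: ρ → (-15,9,5)
descent: ρ → (5,11,-13)  [lands on river]
river: ρ → (-13,15,3)
river: ρ → (3,15,-13)
river: ρ → (-13,11,5)
river: ρ → (5,19,-1)
river: ρ → (-1,19,5)
ρ-cycle length = 6 (tail of 2 descent steps not counted)

6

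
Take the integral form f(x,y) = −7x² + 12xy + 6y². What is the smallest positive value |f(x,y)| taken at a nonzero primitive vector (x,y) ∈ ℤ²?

river: ρ → (6,12,-7)
river: ρ → (-7,16,2)
river: ρ → (2,16,-7)
river: ρ → (-7,12,6)
closes: descent 0, river 4
min |a| on river = 2

2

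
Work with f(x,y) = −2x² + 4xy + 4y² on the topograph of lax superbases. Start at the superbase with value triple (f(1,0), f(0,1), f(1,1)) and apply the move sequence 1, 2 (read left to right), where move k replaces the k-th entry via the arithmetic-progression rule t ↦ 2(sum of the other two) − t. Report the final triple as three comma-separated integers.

start (-2,4,6) = (f(1,0),f(0,1),f(1,1))
replace slot 1: 2·(4+6) − (-2) = 22 → (22,4,6)
replace slot 2: 2·(22+6) − 4 = 52 → (22,52,6)

22,52,6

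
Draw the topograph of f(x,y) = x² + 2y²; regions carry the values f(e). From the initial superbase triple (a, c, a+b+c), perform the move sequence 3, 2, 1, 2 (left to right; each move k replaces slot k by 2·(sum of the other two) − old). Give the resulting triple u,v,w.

start (1,2,3) = (f(1,0),f(0,1),f(1,1))
replace slot 3: 2·(1+2) − 3 = 3 → (1,2,3)
replace slot 2: 2·(1+3) − 2 = 6 → (1,6,3)
replace slot 1: 2·(6+3) − 1 = 17 → (17,6,3)
replace slot 2: 2·(17+3) − 6 = 34 → (17,34,3)

17,34,3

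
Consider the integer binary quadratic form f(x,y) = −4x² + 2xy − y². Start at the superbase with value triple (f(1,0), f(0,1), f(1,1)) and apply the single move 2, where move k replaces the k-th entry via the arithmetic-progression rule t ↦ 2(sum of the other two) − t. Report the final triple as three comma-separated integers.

start (-4,-1,-3) = (f(1,0),f(0,1),f(1,1))
replace slot 2: 2·((-4)+(-3)) − (-1) = -13 → (-4,-13,-3)

-4,-13,-3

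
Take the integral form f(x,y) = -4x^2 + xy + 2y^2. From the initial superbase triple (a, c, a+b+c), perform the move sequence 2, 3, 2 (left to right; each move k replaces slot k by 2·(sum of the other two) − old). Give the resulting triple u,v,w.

start (-4,2,-1) = (f(1,0),f(0,1),f(1,1))
replace slot 2: 2·((-4)+(-1)) − 2 = -12 → (-4,-12,-1)
replace slot 3: 2·((-4)+(-12)) − (-1) = -31 → (-4,-12,-31)
replace slot 2: 2·((-4)+(-31)) − (-12) = -58 → (-4,-58,-31)

-4,-58,-31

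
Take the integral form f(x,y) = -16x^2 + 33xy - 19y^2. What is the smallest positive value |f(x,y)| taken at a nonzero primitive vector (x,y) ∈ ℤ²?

translate: b→-1 (≡-33 mod 32), so (16,-33,19)→(16,-1,2)
flip: (16,-1,2)→(2,1,16)
reduced (well bottom): (2,1,16) with a≤c, −a<b≤a
well minimum |f| = |-2| = 2 (negative-definite)

2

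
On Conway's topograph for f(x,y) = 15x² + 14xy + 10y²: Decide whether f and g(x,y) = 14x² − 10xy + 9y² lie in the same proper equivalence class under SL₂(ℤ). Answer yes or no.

D₁ = -404, D₂ = -404
f: flip: (15,14,10)→(10,-14,15)
f: translate: b→6 (≡-14 mod 20), so (10,-14,15)→(10,6,11)
f: reduced (well bottom): (10,6,11) with a≤c, −a<b≤a
g: flip: (14,-10,9)→(9,10,14)
g: translate: b→-8 (≡10 mod 18), so (9,10,14)→(9,-8,13)
g: reduced (well bottom): (9,-8,13) with a≤c, −a<b≤a
reduced forms (10, 6, 11) vs (9, -8, 13) ⇒ inequivalent

no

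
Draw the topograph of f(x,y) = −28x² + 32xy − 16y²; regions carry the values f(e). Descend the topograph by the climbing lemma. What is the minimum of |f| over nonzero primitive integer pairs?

translate: b→24 (≡-32 mod 56), so (28,-32,16)→(28,24,12)
flip: (28,24,12)→(12,-24,28)
translate: b→0 (≡-24 mod 24), so (12,-24,28)→(12,0,16)
reduced (well bottom): (12,0,16) with a≤c, −a<b≤a
well minimum |f| = |-12| = 12 (negative-definite)

12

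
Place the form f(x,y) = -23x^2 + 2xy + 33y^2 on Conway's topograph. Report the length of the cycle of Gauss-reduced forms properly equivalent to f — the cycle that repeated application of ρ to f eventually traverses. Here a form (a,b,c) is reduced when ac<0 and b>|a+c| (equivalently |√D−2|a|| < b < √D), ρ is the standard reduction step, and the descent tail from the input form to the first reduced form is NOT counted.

D = 3040, ⌊√D⌋ = 55
descent: ρ → (33,-2,-23)
descent: ρ → (-23,48,8)  [lands on river]
river: ρ → (8,48,-23)
river: ρ → (-23,44,12)
river: ρ → (12,52,-7)
river: ρ → (-7,46,33)
river: ρ → (33,20,-20)
river: ρ → (-20,20,33)
river: ρ → (33,46,-7)
river: ρ → (-7,52,12)
river: ρ → (12,44,-23)
ρ-cycle length = 10 (tail of 2 descent steps not counted)

10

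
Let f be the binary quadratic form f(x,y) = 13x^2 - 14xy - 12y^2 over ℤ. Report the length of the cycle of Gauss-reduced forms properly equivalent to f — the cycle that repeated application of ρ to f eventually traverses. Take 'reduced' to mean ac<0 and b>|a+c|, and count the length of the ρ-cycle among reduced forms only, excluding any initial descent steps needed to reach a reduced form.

D = 820, ⌊√D⌋ = 28
descent: ρ → (-12,14,13)  [lands on river]
river: ρ → (13,12,-13)
river: ρ → (-13,14,12)
river: ρ → (12,10,-15)
river: ρ → (-15,20,7)
river: ρ → (7,22,-12)
river: ρ → (-12,26,3)
river: ρ → (3,28,-3)
river: ρ → (-3,26,12)
river: ρ → (12,22,-7)
river: ρ → (-7,20,15)
river: ρ → (15,10,-12)
ρ-cycle length = 12 (tail of 1 descent step not counted)

12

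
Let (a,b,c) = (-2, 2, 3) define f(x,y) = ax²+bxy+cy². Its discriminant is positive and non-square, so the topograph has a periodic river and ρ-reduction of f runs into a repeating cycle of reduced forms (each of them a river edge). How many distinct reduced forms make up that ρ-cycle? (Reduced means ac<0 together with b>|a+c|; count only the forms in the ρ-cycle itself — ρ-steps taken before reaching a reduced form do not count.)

D = 28, ⌊√D⌋ = 5
river: ρ → (3,4,-1)
river: ρ → (-1,4,3)
river: ρ → (3,2,-2)
river: ρ → (-2,2,3)
ρ-cycle length = 4 (tail of 0 descent steps not counted)

4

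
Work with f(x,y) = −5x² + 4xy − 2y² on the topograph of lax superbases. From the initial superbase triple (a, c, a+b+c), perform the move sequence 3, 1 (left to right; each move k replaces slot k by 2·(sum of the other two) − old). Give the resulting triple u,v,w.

start (-5,-2,-3) = (f(1,0),f(0,1),f(1,1))
replace slot 3: 2·((-5)+(-2)) − (-3) = -11 → (-5,-2,-11)
replace slot 1: 2·((-2)+(-11)) − (-5) = -21 → (-21,-2,-11)

-21,-2,-11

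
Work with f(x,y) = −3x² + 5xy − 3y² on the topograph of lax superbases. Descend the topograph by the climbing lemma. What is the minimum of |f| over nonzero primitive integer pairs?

translate: b→1 (≡-5 mod 6), so (3,-5,3)→(3,1,1)
flip: (3,1,1)→(1,-1,3)
translate: b→1 (≡-1 mod 2), so (1,-1,3)→(1,1,3)
reduced (well bottom): (1,1,3) with a≤c, −a<b≤a
well minimum |f| = |-1| = 1 (negative-definite)

1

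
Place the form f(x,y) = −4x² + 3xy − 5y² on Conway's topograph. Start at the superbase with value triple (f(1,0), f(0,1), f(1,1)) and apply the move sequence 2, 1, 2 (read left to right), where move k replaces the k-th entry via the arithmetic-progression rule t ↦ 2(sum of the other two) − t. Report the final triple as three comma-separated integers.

start (-4,-5,-6) = (f(1,0),f(0,1),f(1,1))
replace slot 2: 2·((-4)+(-6)) − (-5) = -15 → (-4,-15,-6)
replace slot 1: 2·((-15)+(-6)) − (-4) = -38 → (-38,-15,-6)
replace slot 2: 2·((-38)+(-6)) − (-15) = -73 → (-38,-73,-6)

-38,-73,-6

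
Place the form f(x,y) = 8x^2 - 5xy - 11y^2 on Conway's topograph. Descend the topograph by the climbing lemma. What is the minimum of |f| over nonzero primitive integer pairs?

descent: ρ → (-11,5,8)  [lands on river]
river: ρ → (8,11,-8)
river: ρ → (-8,5,11)
river: ρ → (11,17,-2)
river: ρ → (-2,19,2)
river: ρ → (2,17,-11)
closes: descent 1, river 6
min |a| on river = 2

2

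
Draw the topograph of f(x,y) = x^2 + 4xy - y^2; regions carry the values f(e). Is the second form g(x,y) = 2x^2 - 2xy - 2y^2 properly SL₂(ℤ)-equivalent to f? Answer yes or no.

D₁ = 20, D₂ = 20
river cycle of f (length 2): (-1, 4, 1), (1, 4, -1)
river cycle of g (length 2): (-2, 2, 2), (2, 2, -2)
cycles differ ⇒ inequivalent

no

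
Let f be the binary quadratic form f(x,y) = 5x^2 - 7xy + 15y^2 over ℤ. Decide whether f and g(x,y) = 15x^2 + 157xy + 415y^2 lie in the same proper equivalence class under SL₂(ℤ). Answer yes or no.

D₁ = -251, D₂ = -251
f: translate: b→3 (≡-7 mod 10), so (5,-7,15)→(5,3,13)
f: reduced (well bottom): (5,3,13) with a≤c, −a<b≤a
g: translate: b→7 (≡157 mod 30), so (15,157,415)→(15,7,5)
g: flip: (15,7,5)→(5,-7,15)
g: translate: b→3 (≡-7 mod 10), so (5,-7,15)→(5,3,13)
g: reduced (well bottom): (5,3,13) with a≤c, −a<b≤a
reduced forms (5, 3, 13) vs (5, 3, 13) ⇒ equivalent

yes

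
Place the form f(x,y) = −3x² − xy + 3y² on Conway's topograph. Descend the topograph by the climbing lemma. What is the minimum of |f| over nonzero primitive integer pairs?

descent: ρ → (3,1,-3)  [lands on river]
river: ρ → (-3,5,1)
river: ρ → (1,5,-3)
river: ρ → (-3,1,3)
river: ρ → (3,5,-1)
river: ρ → (-1,5,3)
closes: descent 1, river 6
min |a| on river = 1

1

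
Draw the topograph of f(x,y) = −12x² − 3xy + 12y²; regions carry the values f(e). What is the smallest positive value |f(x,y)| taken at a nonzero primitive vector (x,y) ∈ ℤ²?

descent: ρ → (12,3,-12)  [lands on river]
river: ρ → (-12,21,3)
river: ρ → (3,21,-12)
river: ρ → (-12,3,12)
river: ρ → (12,21,-3)
river: ρ → (-3,21,12)
closes: descent 1, river 6
min |a| on river = 3

3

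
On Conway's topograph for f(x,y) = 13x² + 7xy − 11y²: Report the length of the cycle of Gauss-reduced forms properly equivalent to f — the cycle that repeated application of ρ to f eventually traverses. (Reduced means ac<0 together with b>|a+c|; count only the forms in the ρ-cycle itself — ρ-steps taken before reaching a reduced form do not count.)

D = 621, ⌊√D⌋ = 24
river: ρ → (-11,15,9)
river: ρ → (9,21,-5)
river: ρ → (-5,19,13)
river: ρ → (13,7,-11)
ρ-cycle length = 4 (tail of 0 descent steps not counted)

4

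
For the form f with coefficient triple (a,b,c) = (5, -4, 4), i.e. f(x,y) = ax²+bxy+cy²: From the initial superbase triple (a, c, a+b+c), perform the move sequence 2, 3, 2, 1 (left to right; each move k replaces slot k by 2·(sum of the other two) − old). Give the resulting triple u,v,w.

start (5,4,5) = (f(1,0),f(0,1),f(1,1))
replace slot 2: 2·(5+5) − 4 = 16 → (5,16,5)
replace slot 3: 2·(5+16) − 5 = 37 → (5,16,37)
replace slot 2: 2·(5+37) − 16 = 68 → (5,68,37)
replace slot 1: 2·(68+37) − 5 = 205 → (205,68,37)

205,68,37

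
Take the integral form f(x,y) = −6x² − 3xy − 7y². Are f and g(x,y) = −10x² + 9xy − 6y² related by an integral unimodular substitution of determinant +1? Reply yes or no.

D₁ = -159, D₂ = -159
f is negative-definite; reduce −f:
−f: reduced (well bottom): (6,3,7) with a≤c, −a<b≤a
flip sign back: reduced form of f is (-6,-3,-7)
g is negative-definite; reduce −g:
−g: flip: (10,-9,6)→(6,9,10)
−g: translate: b→-3 (≡9 mod 12), so (6,9,10)→(6,-3,7)
−g: reduced (well bottom): (6,-3,7) with a≤c, −a<b≤a
flip sign back: reduced form of g is (-6,3,-7)
reduced forms (-6, -3, -7) vs (-6, 3, -7) ⇒ inequivalent

no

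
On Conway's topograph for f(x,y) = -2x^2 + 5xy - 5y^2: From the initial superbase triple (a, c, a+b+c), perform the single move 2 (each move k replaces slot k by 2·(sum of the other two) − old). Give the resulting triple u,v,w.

start (-2,-5,-2) = (f(1,0),f(0,1),f(1,1))
replace slot 2: 2·((-2)+(-2)) − (-5) = -3 → (-2,-3,-2)

-2,-3,-2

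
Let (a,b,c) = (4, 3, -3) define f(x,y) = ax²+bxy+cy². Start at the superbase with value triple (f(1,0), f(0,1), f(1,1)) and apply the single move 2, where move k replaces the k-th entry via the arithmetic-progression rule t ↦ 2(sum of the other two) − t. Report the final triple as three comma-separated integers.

start (4,-3,4) = (f(1,0),f(0,1),f(1,1))
replace slot 2: 2·(4+4) − (-3) = 19 → (4,19,4)

4,19,4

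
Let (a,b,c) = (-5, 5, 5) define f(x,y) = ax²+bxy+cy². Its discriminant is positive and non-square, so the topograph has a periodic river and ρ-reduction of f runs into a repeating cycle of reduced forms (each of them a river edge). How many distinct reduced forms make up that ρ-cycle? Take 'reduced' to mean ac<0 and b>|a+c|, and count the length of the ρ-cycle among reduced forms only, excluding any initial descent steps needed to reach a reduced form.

D = 125, ⌊√D⌋ = 11
river: ρ → (5,5,-5)
river: ρ → (-5,5,5)
ρ-cycle length = 2 (tail of 0 descent steps not counted)

2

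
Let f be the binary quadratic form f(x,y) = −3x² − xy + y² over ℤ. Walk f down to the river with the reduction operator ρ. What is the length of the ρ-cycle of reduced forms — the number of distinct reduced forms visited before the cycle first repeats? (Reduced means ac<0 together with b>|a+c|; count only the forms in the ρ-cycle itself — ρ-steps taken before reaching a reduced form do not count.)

D = 13, ⌊√D⌋ = 3
descent: ρ → (1,3,-1)  [lands on river]
river: ρ → (-1,3,1)
ρ-cycle length = 2 (tail of 1 descent step not counted)

2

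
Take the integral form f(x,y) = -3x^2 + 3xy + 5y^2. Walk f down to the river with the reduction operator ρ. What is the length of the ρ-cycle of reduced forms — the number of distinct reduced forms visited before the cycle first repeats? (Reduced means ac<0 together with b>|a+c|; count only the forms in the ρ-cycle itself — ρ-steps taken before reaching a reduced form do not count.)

D = 69, ⌊√D⌋ = 8
river: ρ → (5,7,-1)
river: ρ → (-1,7,5)
river: ρ → (5,3,-3)
river: ρ → (-3,3,5)
ρ-cycle length = 4 (tail of 0 descent steps not counted)

4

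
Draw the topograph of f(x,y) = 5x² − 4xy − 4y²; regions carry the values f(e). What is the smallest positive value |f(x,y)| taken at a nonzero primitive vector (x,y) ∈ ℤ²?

descent: ρ → (-4,4,5)  [lands on river]
river: ρ → (5,6,-3)
river: ρ → (-3,6,5)
river: ρ → (5,4,-4)
closes: descent 1, river 4
min |a| on river = 3

3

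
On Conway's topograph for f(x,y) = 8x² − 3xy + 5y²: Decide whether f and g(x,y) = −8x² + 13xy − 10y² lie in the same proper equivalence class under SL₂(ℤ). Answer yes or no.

D₁ = -151, D₂ = -151
f: flip: (8,-3,5)→(5,3,8)
f: reduced (well bottom): (5,3,8) with a≤c, −a<b≤a
g is negative-definite; reduce −g:
−g: translate: b→3 (≡-13 mod 16), so (8,-13,10)→(8,3,5)
−g: flip: (8,3,5)→(5,-3,8)
−g: reduced (well bottom): (5,-3,8) with a≤c, −a<b≤a
flip sign back: reduced form of g is (-5,3,-8)
reduced forms (5, 3, 8) vs (-5, 3, -8) ⇒ inequivalent

no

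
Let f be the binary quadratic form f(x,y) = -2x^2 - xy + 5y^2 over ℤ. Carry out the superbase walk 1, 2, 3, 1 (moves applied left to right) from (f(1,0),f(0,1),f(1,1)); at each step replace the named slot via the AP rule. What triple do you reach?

start (-2,5,2) = (f(1,0),f(0,1),f(1,1))
replace slot 1: 2·(5+2) − (-2) = 16 → (16,5,2)
replace slot 2: 2·(16+2) − 5 = 31 → (16,31,2)
replace slot 3: 2·(16+31) − 2 = 92 → (16,31,92)
replace slot 1: 2·(31+92) − 16 = 230 → (230,31,92)

230,31,92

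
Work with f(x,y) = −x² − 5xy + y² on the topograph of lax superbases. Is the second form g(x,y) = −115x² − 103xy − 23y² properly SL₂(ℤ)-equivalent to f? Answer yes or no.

D₁ = 29, D₂ = 29
river cycle of f (length 2): (1, 5, -1), (-1, 5, 1)
river cycle of g (length 2): (-1, 5, 1), (1, 5, -1)
cycles coincide ⇒ equivalent

yes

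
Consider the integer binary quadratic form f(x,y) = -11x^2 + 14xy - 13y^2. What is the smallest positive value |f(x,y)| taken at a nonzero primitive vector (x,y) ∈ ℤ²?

translate: b→8 (≡-14 mod 22), so (11,-14,13)→(11,8,10)
flip: (11,8,10)→(10,-8,11)
reduced (well bottom): (10,-8,11) with a≤c, −a<b≤a
well minimum |f| = |-10| = 10 (negative-definite)

10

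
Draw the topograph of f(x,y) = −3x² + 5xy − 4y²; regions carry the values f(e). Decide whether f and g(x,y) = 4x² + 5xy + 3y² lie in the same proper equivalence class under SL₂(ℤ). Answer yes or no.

D₁ = -23, D₂ = -23
f is negative-definite; reduce −f:
−f: translate: b→1 (≡-5 mod 6), so (3,-5,4)→(3,1,2)
−f: flip: (3,1,2)→(2,-1,3)
−f: reduced (well bottom): (2,-1,3) with a≤c, −a<b≤a
flip sign back: reduced form of f is (-2,1,-3)
g: translate: b→-3 (≡5 mod 8), so (4,5,3)→(4,-3,2)
g: flip: (4,-3,2)→(2,3,4)
g: translate: b→-1 (≡3 mod 4), so (2,3,4)→(2,-1,3)
g: reduced (well bottom): (2,-1,3) with a≤c, −a<b≤a
reduced forms (-2, 1, -3) vs (2, -1, 3) ⇒ inequivalent

no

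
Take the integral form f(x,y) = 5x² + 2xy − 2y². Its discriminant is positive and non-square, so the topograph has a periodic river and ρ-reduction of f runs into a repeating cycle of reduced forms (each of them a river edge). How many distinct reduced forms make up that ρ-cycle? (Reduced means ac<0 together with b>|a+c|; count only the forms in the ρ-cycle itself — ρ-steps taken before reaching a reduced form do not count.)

D = 44, ⌊√D⌋ = 6
descent: ρ → (-2,6,1)  [lands on river]
river: ρ → (1,6,-2)
ρ-cycle length = 2 (tail of 1 descent step not counted)

2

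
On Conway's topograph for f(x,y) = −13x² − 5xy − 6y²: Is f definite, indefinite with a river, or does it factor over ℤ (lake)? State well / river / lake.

D = b²−4ac = (-5)² − 4·(-13)·(-6) = -287
D < 0 ⇒ definite ⇒ every region one sign ⇒ single well

well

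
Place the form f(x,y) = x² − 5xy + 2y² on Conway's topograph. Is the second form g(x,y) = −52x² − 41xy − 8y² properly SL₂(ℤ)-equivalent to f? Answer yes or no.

D₁ = 17, D₂ = 17
river cycle of f (length 6): (2, 1, -2), (-2, 3, 1), (1, 3, -2), (-2, 1, 2), (2, 3, -1), (-1, 3, 2)
river cycle of g (length 6): (-1, 3, 2), (2, 1, -2), (-2, 3, 1), (1, 3, -2), (-2, 1, 2), (2, 3, -1)
cycles coincide ⇒ equivalent

yes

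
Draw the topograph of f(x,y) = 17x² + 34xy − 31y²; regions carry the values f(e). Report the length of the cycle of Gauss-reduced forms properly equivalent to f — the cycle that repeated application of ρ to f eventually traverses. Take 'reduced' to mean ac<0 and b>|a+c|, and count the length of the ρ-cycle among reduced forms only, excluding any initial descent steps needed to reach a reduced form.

D = 3264, ⌊√D⌋ = 57
river: ρ → (-31,28,20)
river: ρ → (20,52,-7)
river: ρ → (-7,46,41)
river: ρ → (41,36,-12)
river: ρ → (-12,36,41)
river: ρ → (41,46,-7)
river: ρ → (-7,52,20)
river: ρ → (20,28,-31)
river: ρ → (-31,34,17)
river: ρ → (17,34,-31)
ρ-cycle length = 10 (tail of 0 descent steps not counted)

10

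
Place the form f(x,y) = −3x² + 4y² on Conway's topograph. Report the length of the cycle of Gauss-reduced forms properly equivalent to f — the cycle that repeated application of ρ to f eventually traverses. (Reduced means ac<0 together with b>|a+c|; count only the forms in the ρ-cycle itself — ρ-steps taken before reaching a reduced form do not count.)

D = 48, ⌊√D⌋ = 6
descent: ρ → (4,0,-3)
descent: ρ → (-3,6,1)  [lands on river]
river: ρ → (1,6,-3)
ρ-cycle length = 2 (tail of 2 descent steps not counted)

2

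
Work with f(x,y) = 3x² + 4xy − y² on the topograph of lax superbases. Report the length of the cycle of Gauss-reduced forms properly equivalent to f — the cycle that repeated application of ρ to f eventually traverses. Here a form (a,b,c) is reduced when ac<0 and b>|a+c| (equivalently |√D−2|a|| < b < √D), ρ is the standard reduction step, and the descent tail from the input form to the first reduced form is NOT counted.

D = 28, ⌊√D⌋ = 5
river: ρ → (-1,4,3)
river: ρ → (3,2,-2)
river: ρ → (-2,2,3)
river: ρ → (3,4,-1)
ρ-cycle length = 4 (tail of 0 descent steps not counted)

4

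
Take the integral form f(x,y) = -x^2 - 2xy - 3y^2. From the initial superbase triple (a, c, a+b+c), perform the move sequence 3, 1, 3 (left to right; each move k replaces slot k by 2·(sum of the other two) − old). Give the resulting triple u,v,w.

start (-1,-3,-6) = (f(1,0),f(0,1),f(1,1))
replace slot 3: 2·((-1)+(-3)) − (-6) = -2 → (-1,-3,-2)
replace slot 1: 2·((-3)+(-2)) − (-1) = -9 → (-9,-3,-2)
replace slot 3: 2·((-9)+(-3)) − (-2) = -22 → (-9,-3,-22)

-9,-3,-22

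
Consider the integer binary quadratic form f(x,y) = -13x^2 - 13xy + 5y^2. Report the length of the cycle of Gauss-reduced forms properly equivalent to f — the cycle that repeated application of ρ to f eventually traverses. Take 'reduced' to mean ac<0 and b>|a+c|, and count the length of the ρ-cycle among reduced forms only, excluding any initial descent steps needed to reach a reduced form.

D = 429, ⌊√D⌋ = 20
descent: ρ → (5,13,-13)  [lands on river]
river: ρ → (-13,13,5)
river: ρ → (5,17,-7)
river: ρ → (-7,11,11)
river: ρ → (11,11,-7)
river: ρ → (-7,17,5)
ρ-cycle length = 6 (tail of 1 descent step not counted)

6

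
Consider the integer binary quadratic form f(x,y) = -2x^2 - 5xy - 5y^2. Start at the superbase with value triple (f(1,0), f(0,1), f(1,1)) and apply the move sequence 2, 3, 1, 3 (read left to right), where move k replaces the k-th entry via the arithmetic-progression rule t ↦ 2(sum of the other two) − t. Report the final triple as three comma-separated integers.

start (-2,-5,-12) = (f(1,0),f(0,1),f(1,1))
replace slot 2: 2·((-2)+(-12)) − (-5) = -23 → (-2,-23,-12)
replace slot 3: 2·((-2)+(-23)) − (-12) = -38 → (-2,-23,-38)
replace slot 1: 2·((-23)+(-38)) − (-2) = -120 → (-120,-23,-38)
replace slot 3: 2·((-120)+(-23)) − (-38) = -248 → (-120,-23,-248)

-120,-23,-248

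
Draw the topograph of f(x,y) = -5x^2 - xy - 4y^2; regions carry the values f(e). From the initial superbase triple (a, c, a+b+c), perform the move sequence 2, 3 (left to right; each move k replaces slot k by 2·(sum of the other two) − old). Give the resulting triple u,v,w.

start (-5,-4,-10) = (f(1,0),f(0,1),f(1,1))
replace slot 2: 2·((-5)+(-10)) − (-4) = -26 → (-5,-26,-10)
replace slot 3: 2·((-5)+(-26)) − (-10) = -52 → (-5,-26,-52)

-5,-26,-52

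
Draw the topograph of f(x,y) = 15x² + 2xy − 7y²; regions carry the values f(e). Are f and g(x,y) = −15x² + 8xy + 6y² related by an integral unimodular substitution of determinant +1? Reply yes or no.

D₁ = 424, D₂ = 424
river cycle of f (length 18): (-7, 12, 10), (10, 8, -9), (-9, 10, 9), (9, 8, -10), (-10, 12, 7), (7, 16, -6), (-6, 20, 1), (1, 20, -6), (-6, 16, 7), (7, 12, -10), … (8 more)
river cycle of g (length 18): (6, 16, -7), (-7, 12, 10), (10, 8, -9), (-9, 10, 9), (9, 8, -10), (-10, 12, 7), (7, 16, -6), (-6, 20, 1), (1, 20, -6), (-6, 16, 7), … (8 more)
cycles coincide ⇒ equivalent

yes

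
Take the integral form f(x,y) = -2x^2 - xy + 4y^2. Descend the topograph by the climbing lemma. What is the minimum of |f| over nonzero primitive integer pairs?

descent: ρ → (4,1,-2)
descent: ρ → (-2,3,3)  [lands on river]
river: ρ → (3,3,-2)
river: ρ → (-2,5,1)
river: ρ → (1,5,-2)
closes: descent 2, river 4
min |a| on river = 1

1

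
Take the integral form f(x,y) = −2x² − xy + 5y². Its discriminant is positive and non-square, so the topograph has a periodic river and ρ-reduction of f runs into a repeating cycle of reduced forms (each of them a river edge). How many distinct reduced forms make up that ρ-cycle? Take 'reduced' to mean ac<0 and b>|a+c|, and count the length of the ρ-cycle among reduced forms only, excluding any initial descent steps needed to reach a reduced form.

D = 41, ⌊√D⌋ = 6
descent: ρ → (5,1,-2)
descent: ρ → (-2,3,4)  [lands on river]
river: ρ → (4,5,-1)
river: ρ → (-1,5,4)
river: ρ → (4,3,-2)
river: ρ → (-2,5,2)
river: ρ → (2,3,-4)
river: ρ → (-4,5,1)
river: ρ → (1,5,-4)
river: ρ → (-4,3,2)
river: ρ → (2,5,-2)
ρ-cycle length = 10 (tail of 2 descent steps not counted)

10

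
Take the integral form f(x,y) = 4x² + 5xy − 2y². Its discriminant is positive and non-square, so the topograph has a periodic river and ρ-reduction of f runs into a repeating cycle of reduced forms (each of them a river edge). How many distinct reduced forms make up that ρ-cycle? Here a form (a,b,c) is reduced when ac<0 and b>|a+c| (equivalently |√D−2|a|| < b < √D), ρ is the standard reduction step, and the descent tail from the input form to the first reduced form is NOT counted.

D = 57, ⌊√D⌋ = 7
river: ρ → (-2,7,1)
river: ρ → (1,7,-2)
river: ρ → (-2,5,4)
river: ρ → (4,3,-3)
river: ρ → (-3,3,4)
river: ρ → (4,5,-2)
ρ-cycle length = 6 (tail of 0 descent steps not counted)

6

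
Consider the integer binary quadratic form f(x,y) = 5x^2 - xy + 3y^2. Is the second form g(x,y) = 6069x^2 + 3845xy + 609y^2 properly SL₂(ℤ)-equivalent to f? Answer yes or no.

D₁ = -59, D₂ = -59
f: flip: (5,-1,3)→(3,1,5)
f: reduced (well bottom): (3,1,5) with a≤c, −a<b≤a
g: flip: (6069,3845,609)→(609,-3845,6069)
g: translate: b→-191 (≡-3845 mod 1218), so (609,-3845,6069)→(609,-191,15)
g: flip: (609,-191,15)→(15,191,609)
g: translate: b→11 (≡191 mod 30), so (15,191,609)→(15,11,3)
g: flip: (15,11,3)→(3,-11,15)
g: translate: b→1 (≡-11 mod 6), so (3,-11,15)→(3,1,5)
g: reduced (well bottom): (3,1,5) with a≤c, −a<b≤a
reduced forms (3, 1, 5) vs (3, 1, 5) ⇒ equivalent

yes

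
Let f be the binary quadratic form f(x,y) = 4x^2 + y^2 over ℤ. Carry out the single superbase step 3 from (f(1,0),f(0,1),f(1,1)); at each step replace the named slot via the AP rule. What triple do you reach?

start (4,1,5) = (f(1,0),f(0,1),f(1,1))
replace slot 3: 2·(4+1) − 5 = 5 → (4,1,5)

4,1,5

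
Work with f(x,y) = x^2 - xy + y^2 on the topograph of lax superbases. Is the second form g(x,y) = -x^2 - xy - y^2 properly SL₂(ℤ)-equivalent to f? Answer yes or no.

D₁ = -3, D₂ = -3
f: translate: b→1 (≡-1 mod 2), so (1,-1,1)→(1,1,1)
f: reduced (well bottom): (1,1,1) with a≤c, −a<b≤a
g is negative-definite; reduce −g:
−g: reduced (well bottom): (1,1,1) with a≤c, −a<b≤a
flip sign back: reduced form of g is (-1,-1,-1)
reduced forms (1, 1, 1) vs (-1, -1, -1) ⇒ inequivalent

no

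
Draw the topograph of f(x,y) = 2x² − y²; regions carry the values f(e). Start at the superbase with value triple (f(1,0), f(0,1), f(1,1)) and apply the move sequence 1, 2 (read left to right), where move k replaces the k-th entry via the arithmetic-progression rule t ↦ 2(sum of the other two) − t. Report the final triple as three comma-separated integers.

start (2,-1,1) = (f(1,0),f(0,1),f(1,1))
replace slot 1: 2·((-1)+1) − 2 = -2 → (-2,-1,1)
replace slot 2: 2·((-2)+1) − (-1) = -1 → (-2,-1,1)

-2,-1,1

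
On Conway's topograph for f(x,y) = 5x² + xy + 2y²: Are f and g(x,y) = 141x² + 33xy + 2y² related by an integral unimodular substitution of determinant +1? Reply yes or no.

D₁ = -39, D₂ = -39
f: flip: (5,1,2)→(2,-1,5)
f: reduced (well bottom): (2,-1,5) with a≤c, −a<b≤a
g: flip: (141,33,2)→(2,-33,141)
g: translate: b→-1 (≡-33 mod 4), so (2,-33,141)→(2,-1,5)
g: reduced (well bottom): (2,-1,5) with a≤c, −a<b≤a
reduced forms (2, -1, 5) vs (2, -1, 5) ⇒ equivalent

yes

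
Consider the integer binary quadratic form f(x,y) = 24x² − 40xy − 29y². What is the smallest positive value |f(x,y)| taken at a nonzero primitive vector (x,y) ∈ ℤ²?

descent: ρ → (-29,40,24)  [lands on river]
river: ρ → (24,56,-13)
river: ρ → (-13,48,40)
river: ρ → (40,32,-21)
river: ρ → (-21,52,20)
river: ρ → (20,28,-45)
river: ρ → (-45,62,3)
river: ρ → (3,64,-24)
river: ρ → (-24,32,35)
river: ρ → (35,38,-21)
river: ρ → (-21,46,27)
river: ρ → (27,62,-5)
river: ρ → (-5,58,51)
river: ρ → (51,44,-12)
river: ρ → (-12,52,35)
river: ρ → (35,18,-29)
closes: descent 1, river 16
min |a| on river = 3

3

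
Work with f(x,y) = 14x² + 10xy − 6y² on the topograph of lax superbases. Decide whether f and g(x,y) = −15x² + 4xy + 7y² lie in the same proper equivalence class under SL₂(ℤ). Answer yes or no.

D₁ = 436, D₂ = 436
river cycle of f (length 14): (-6, 14, 10), (10, 6, -10), (-10, 14, 6), (6, 10, -14), (-14, 18, 2), (2, 18, -14), (-14, 10, 6), (6, 14, -10), (-10, 6, 10), (10, 14, -6), … (4 more)
river cycle of g (length 30): (7, 10, -12), (-12, 14, 5), (5, 16, -9), (-9, 20, 1), (1, 20, -9), (-9, 16, 5), (5, 14, -12), (-12, 10, 7), (7, 18, -4), (-4, 14, 15), … (20 more)
cycles differ ⇒ inequivalent

no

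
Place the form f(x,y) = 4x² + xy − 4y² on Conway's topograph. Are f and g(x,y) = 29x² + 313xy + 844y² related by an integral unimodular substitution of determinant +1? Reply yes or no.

D₁ = 65, D₂ = 65
river cycle of f (length 6): (-4, 7, 1), (1, 7, -4), (-4, 1, 4), (4, 7, -1), (-1, 7, 4), (4, 1, -4)
river cycle of g (length 6): (4, 1, -4), (-4, 7, 1), (1, 7, -4), (-4, 1, 4), (4, 7, -1), (-1, 7, 4)
cycles coincide ⇒ equivalent

yes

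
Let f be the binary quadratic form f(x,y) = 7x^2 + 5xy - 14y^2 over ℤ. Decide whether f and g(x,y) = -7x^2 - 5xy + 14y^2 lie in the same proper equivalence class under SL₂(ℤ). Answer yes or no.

D₁ = 417, D₂ = 417
river cycle of f (length 18): (7, 19, -2), (-2, 17, 16), (16, 15, -3), (-3, 15, 16), (16, 17, -2), (-2, 19, 7), (7, 9, -12), (-12, 15, 4), (4, 17, -8), (-8, 15, 6), … (8 more)
river cycle of g (length 18): (-7, 9, 12), (12, 15, -4), (-4, 17, 8), (8, 15, -6), (-6, 9, 14), (14, 19, -1), (-1, 19, 14), (14, 9, -6), (-6, 15, 8), (8, 17, -4), … (8 more)
cycles differ ⇒ inequivalent

no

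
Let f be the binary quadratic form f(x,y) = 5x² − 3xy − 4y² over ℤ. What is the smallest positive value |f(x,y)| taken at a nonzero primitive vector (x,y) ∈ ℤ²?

descent: ρ → (-4,3,5)  [lands on river]
river: ρ → (5,7,-2)
river: ρ → (-2,9,1)
river: ρ → (1,9,-2)
river: ρ → (-2,7,5)
river: ρ → (5,3,-4)
river: ρ → (-4,5,4)
river: ρ → (4,3,-5)
river: ρ → (-5,7,2)
river: ρ → (2,9,-1)
river: ρ → (-1,9,2)
river: ρ → (2,7,-5)
river: ρ → (-5,3,4)
river: ρ → (4,5,-4)
closes: descent 1, river 14
min |a| on river = 1

1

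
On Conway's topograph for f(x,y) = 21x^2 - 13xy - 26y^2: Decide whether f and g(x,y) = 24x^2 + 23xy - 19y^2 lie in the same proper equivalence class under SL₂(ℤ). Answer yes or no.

D₁ = 2353, D₂ = 2353
river cycle of f (length 30): (-26, 13, 21), (21, 29, -18), (-18, 43, 7), (7, 41, -24), (-24, 7, 24), (24, 41, -7), (-7, 43, 18), (18, 29, -21), (-21, 13, 26), (26, 39, -8), … (20 more)
river cycle of g (length 30): (-19, 15, 28), (28, 41, -6), (-6, 43, 21), (21, 41, -8), (-8, 39, 26), (26, 13, -21), (-21, 29, 18), (18, 43, -7), (-7, 41, 24), (24, 7, -24), … (20 more)
cycles differ ⇒ inequivalent

no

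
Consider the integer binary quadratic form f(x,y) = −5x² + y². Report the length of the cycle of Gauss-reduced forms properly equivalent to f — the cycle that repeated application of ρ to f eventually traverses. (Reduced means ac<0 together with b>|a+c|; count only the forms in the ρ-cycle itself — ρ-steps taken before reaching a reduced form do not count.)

D = 20, ⌊√D⌋ = 4
descent: ρ → (1,4,-1)  [lands on river]
river: ρ → (-1,4,1)
ρ-cycle length = 2 (tail of 1 descent step not counted)

2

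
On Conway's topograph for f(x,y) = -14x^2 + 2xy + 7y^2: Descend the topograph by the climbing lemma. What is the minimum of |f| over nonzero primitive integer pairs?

descent: ρ → (7,12,-9)  [lands on river]
river: ρ → (-9,6,10)
river: ρ → (10,14,-5)
river: ρ → (-5,16,7)
closes: descent 1, river 4
min |a| on river = 5

5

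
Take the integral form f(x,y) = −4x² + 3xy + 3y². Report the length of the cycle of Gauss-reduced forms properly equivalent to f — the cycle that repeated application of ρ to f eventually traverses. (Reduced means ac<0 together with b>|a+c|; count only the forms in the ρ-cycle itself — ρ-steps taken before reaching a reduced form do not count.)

D = 57, ⌊√D⌋ = 7
river: ρ → (3,3,-4)
river: ρ → (-4,5,2)
river: ρ → (2,7,-1)
river: ρ → (-1,7,2)
river: ρ → (2,5,-4)
river: ρ → (-4,3,3)
ρ-cycle length = 6 (tail of 0 descent steps not counted)

6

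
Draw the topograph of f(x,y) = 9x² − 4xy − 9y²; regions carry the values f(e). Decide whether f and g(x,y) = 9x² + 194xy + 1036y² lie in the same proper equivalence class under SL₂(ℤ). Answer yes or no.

D₁ = 340, D₂ = 340
river cycle of f (length 10): (-9, 4, 9), (9, 14, -4), (-4, 18, 1), (1, 18, -4), (-4, 14, 9), (9, 4, -9), (-9, 14, 4), (4, 18, -1), (-1, 18, 4), (4, 14, -9)
river cycle of g (length 10): (9, 14, -4), (-4, 18, 1), (1, 18, -4), (-4, 14, 9), (9, 4, -9), (-9, 14, 4), (4, 18, -1), (-1, 18, 4), (4, 14, -9), (-9, 4, 9)
cycles coincide ⇒ equivalent

yes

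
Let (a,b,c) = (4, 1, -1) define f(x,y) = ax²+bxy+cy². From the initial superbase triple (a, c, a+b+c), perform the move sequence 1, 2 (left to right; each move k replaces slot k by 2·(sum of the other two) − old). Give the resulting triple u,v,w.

start (4,-1,4) = (f(1,0),f(0,1),f(1,1))
replace slot 1: 2·((-1)+4) − 4 = 2 → (2,-1,4)
replace slot 2: 2·(2+4) − (-1) = 13 → (2,13,4)

2,13,4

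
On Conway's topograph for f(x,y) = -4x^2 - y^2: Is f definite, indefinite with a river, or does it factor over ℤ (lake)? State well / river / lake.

D = b²−4ac = 0² − 4·(-4)·(-1) = -16
D < 0 ⇒ definite ⇒ every region one sign ⇒ single well

well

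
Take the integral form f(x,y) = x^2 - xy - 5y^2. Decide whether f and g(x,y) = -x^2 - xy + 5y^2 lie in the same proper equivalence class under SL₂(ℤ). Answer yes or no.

D₁ = 21, D₂ = 21
river cycle of f (length 2): (1, 3, -3), (-3, 3, 1)
river cycle of g (length 2): (-1, 3, 3), (3, 3, -1)
cycles differ ⇒ inequivalent

no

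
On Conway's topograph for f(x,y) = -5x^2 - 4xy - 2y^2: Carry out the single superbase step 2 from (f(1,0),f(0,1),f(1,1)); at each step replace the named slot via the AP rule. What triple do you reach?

start (-5,-2,-11) = (f(1,0),f(0,1),f(1,1))
replace slot 2: 2·((-5)+(-11)) − (-2) = -30 → (-5,-30,-11)

-5,-30,-11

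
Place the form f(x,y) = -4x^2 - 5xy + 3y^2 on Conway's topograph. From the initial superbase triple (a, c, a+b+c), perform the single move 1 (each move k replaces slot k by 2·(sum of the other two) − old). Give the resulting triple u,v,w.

start (-4,3,-6) = (f(1,0),f(0,1),f(1,1))
replace slot 1: 2·(3+(-6)) − (-4) = -2 → (-2,3,-6)

-2,3,-6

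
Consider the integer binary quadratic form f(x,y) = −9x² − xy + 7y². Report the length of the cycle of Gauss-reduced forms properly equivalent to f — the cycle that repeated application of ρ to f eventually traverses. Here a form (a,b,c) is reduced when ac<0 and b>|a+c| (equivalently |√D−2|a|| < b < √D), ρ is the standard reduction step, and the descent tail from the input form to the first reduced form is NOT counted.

D = 253, ⌊√D⌋ = 15
descent: ρ → (7,15,-1)  [lands on river]
river: ρ → (-1,15,7)
river: ρ → (7,13,-3)
river: ρ → (-3,11,11)
river: ρ → (11,11,-3)
river: ρ → (-3,13,7)
ρ-cycle length = 6 (tail of 1 descent step not counted)

6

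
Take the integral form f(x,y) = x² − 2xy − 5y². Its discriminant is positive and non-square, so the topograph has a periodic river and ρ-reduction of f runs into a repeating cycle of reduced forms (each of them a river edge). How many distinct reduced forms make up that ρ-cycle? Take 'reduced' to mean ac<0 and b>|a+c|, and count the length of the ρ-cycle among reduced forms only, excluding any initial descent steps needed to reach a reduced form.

D = 24, ⌊√D⌋ = 4
descent: ρ → (-5,2,1)
descent: ρ → (1,4,-2)  [lands on river]
river: ρ → (-2,4,1)
ρ-cycle length = 2 (tail of 2 descent steps not counted)

2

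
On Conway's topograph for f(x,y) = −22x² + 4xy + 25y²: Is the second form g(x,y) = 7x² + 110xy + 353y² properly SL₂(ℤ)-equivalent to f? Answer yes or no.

D₁ = 2216, D₂ = 2216
river cycle of f (length 22): (25, 46, -1), (-1, 46, 25), (25, 4, -22), (-22, 40, 7), (7, 44, -10), (-10, 36, 23), (23, 10, -23), (-23, 36, 10), (10, 44, -7), (-7, 40, 22), … (12 more)
river cycle of g (length 22): (7, 40, -22), (-22, 4, 25), (25, 46, -1), (-1, 46, 25), (25, 4, -22), (-22, 40, 7), (7, 44, -10), (-10, 36, 23), (23, 10, -23), (-23, 36, 10), … (12 more)
cycles coincide ⇒ equivalent

yes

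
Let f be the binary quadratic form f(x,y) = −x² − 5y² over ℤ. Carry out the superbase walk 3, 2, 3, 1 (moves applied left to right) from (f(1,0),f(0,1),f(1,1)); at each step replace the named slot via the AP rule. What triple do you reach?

start (-1,-5,-6) = (f(1,0),f(0,1),f(1,1))
replace slot 3: 2·((-1)+(-5)) − (-6) = -6 → (-1,-5,-6)
replace slot 2: 2·((-1)+(-6)) − (-5) = -9 → (-1,-9,-6)
replace slot 3: 2·((-1)+(-9)) − (-6) = -14 → (-1,-9,-14)
replace slot 1: 2·((-9)+(-14)) − (-1) = -45 → (-45,-9,-14)

-45,-9,-14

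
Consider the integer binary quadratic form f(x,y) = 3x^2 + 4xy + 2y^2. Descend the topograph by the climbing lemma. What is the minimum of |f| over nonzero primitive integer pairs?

translate: b→-2 (≡4 mod 6), so (3,4,2)→(3,-2,1)
flip: (3,-2,1)→(1,2,3)
translate: b→0 (≡2 mod 2), so (1,2,3)→(1,0,2)
reduced (well bottom): (1,0,2) with a≤c, −a<b≤a
well minimum = a = 1

1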